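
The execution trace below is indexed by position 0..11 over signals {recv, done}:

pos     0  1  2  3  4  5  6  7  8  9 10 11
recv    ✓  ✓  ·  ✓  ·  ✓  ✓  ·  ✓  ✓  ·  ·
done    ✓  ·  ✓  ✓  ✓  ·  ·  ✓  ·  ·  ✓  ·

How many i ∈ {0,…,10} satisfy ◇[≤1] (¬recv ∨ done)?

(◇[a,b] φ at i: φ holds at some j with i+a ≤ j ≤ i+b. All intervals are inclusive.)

Evaluate at each i in [0,10]:
  i=0: ✓ (witness j=0)
  i=1: ✓ (witness j=2)
  i=2: ✓ (witness j=2)
  i=3: ✓ (witness j=3)
  i=4: ✓ (witness j=4)
  i=5: ✗ (none in [5,6])
  i=6: ✓ (witness j=7)
  i=7: ✓ (witness j=7)
  i=8: ✗ (none in [8,9])
  i=9: ✓ (witness j=10)
  i=10: ✓ (witness j=10)
Positions where it holds: {0, 1, 2, 3, 4, 6, 7, 9, 10} → 9.

9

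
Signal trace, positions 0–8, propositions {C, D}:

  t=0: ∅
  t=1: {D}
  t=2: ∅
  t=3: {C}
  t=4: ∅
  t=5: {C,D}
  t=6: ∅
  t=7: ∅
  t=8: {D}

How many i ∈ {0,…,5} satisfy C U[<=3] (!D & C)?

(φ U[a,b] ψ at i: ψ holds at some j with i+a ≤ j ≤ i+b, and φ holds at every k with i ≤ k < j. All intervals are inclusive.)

Evaluate at each i in [0,5]:
  i=0: ✗ (lhs fails at k=0 before rhs at j=3)
  i=1: ✗ (lhs fails at k=1 before rhs at j=3)
  i=2: ✗ (lhs fails at k=2 before rhs at j=3)
  i=3: ✓ (rhs at j=3)
  i=4: ✗ (no rhs in [4,7])
  i=5: ✗ (no rhs in [5,8])
Positions where it holds: {3} → 1.

1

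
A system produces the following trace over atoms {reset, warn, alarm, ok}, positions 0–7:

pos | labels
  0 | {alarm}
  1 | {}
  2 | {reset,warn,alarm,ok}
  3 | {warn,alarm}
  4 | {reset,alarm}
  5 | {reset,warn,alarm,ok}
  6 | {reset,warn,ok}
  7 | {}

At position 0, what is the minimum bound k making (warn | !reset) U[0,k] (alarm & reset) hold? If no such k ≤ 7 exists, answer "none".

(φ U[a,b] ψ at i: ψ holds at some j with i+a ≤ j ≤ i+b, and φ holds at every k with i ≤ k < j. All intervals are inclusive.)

Need earliest j ≥ 0 with (alarm & reset), and (warn | !reset) at every k in [0,j-1].
  j=0: rhs fails.
  j=1: rhs fails.
  j=2: rhs holds; lhs holds on [0,1]. k = 2.

2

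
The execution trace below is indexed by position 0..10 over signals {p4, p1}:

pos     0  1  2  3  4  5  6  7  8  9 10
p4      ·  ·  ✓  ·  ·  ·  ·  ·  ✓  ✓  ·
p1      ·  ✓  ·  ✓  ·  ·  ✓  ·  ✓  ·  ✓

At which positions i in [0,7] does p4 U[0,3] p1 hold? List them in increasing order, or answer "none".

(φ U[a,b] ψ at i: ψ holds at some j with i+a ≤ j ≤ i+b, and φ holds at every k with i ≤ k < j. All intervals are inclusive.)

Evaluate at each i in [0,7]:
  i=0: ✗ (lhs fails at k=0 before rhs at j=1)
  i=1: ✓ (rhs at j=1)
  i=2: ✓ (rhs at j=3; lhs holds on [2,2])
  i=3: ✓ (rhs at j=3)
  i=4: ✗ (lhs fails at k=4 before rhs at j=6)
  i=5: ✗ (lhs fails at k=5 before rhs at j=6)
  i=6: ✓ (rhs at j=6)
  i=7: ✗ (lhs fails at k=7 before rhs at j=8)

1, 2, 3, 6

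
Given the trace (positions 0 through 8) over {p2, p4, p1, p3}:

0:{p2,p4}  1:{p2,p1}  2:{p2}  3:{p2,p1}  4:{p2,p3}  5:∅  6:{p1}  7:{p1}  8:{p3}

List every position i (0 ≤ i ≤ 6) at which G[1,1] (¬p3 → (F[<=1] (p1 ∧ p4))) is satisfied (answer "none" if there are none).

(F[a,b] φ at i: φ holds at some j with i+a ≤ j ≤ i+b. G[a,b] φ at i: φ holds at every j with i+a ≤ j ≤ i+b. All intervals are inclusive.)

Evaluate at each i in [0,6]:
  i=0: ✗ (fails at j=1)
  i=1: ✗ (fails at j=2)
  i=2: ✗ (fails at j=3)
  i=3: ✓ (all of [4,4])
  i=4: ✗ (fails at j=5)
  i=5: ✗ (fails at j=6)
  i=6: ✗ (fails at j=7)

3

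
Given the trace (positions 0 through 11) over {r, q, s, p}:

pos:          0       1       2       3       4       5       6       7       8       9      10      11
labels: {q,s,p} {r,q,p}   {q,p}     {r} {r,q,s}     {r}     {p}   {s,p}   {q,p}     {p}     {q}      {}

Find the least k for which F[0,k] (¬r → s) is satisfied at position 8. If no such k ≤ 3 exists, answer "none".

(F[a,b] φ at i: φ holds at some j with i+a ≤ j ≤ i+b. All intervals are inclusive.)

none

Scan j = 8,9,… for (¬r → s):
  j=8: fails
  j=9: fails
  j=10: fails
  j=11: fails
No j in [8,11] satisfies it → none.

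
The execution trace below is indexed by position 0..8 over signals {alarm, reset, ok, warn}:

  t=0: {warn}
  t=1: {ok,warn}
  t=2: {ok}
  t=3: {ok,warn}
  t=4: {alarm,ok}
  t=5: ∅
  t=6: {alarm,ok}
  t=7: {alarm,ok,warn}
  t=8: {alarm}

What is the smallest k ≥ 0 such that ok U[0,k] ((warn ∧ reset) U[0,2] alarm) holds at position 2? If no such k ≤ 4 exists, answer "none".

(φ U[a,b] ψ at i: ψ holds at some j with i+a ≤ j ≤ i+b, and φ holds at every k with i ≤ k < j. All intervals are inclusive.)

Need earliest j ≥ 2 with ((warn ∧ reset) U[0,2] alarm), and ok at every k in [2,j-1].
  j=2: rhs fails.
  j=3: rhs fails.
  j=4: rhs holds; lhs holds on [2,3]. k = 2.

2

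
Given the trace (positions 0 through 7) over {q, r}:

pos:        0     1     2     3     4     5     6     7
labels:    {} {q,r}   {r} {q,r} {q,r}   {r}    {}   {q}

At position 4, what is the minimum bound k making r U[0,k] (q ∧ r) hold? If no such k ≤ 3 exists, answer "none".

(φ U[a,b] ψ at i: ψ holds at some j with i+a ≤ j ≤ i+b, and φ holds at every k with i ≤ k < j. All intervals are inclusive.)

0

Need earliest j ≥ 4 with (q ∧ r), and r at every k in [4,j-1].
  j=4: rhs holds (empty prefix). k = 0.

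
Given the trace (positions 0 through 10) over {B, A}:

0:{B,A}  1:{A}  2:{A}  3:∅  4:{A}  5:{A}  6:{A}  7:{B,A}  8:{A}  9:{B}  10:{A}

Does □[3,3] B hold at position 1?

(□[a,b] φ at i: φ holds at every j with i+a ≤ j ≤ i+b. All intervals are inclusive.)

Check B at every j in [4,4]:
  j=4: false
Fails at j=4 → formula fails.

Does not hold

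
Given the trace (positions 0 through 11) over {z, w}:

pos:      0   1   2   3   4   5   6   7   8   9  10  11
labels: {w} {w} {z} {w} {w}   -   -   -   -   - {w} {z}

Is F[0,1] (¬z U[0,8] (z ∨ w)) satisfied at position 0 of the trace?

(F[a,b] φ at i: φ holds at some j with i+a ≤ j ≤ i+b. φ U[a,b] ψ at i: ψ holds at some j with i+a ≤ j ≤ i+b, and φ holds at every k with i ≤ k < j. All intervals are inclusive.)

True

Check (¬z U[0,8] (z ∨ w)) at each j in [0,1]:
  j=0: holds
  j=1: holds
Found at j=0 → formula holds.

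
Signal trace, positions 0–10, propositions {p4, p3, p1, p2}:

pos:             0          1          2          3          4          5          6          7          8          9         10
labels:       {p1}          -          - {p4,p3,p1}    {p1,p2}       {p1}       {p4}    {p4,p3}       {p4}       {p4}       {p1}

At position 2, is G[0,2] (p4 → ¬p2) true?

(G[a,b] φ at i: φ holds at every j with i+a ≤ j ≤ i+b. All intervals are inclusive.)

Check (p4 → ¬p2) at every j in [2,4]:
  j=2: antecedent false → ✓
  j=3: antecedent true; consequent true → ✓
  j=4: antecedent false → ✓
All positions satisfy it → formula holds.

Holds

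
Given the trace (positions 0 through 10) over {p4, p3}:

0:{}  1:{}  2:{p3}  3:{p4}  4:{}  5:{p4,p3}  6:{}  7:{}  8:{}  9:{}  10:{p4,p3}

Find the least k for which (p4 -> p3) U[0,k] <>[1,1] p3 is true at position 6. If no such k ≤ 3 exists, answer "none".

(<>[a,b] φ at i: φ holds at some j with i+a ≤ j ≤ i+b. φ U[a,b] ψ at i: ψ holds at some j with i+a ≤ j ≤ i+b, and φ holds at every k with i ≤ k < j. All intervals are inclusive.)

Need earliest j ≥ 6 with <>[1,1] p3, and (p4 -> p3) at every k in [6,j-1].
  j=6: rhs fails.
  j=7: rhs fails.
  j=8: rhs fails.
  j=9: rhs holds; lhs holds on [6,8]. k = 3.

3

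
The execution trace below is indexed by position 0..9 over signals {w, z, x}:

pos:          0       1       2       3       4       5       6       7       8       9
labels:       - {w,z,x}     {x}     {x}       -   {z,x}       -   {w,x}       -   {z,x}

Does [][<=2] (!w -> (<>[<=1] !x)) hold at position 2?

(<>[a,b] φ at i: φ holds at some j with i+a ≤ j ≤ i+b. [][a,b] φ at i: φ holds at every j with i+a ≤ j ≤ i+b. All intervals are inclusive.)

Check (!w -> (<>[<=1] !x)) at every j in [2,4]:
  j=2: antecedent true; consequent fails (none in [2,3]) → ✗
  j=3: antecedent true; consequent holds (witness at 4) → ✓
  j=4: antecedent true; consequent holds (witness at 4) → ✓
Fails at j=2 → formula fails.

False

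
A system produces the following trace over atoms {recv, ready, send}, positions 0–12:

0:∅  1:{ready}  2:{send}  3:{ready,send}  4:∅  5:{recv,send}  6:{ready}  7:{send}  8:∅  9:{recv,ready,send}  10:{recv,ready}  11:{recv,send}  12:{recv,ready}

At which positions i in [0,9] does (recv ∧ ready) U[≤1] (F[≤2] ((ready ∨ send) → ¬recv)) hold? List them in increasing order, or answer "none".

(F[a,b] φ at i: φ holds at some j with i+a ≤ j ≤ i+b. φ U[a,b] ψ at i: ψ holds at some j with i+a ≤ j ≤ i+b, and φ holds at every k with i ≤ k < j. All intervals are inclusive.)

Evaluate at each i in [0,9]:
  i=0: ✓ (rhs at j=0)
  i=1: ✓ (rhs at j=1)
  i=2: ✓ (rhs at j=2)
  i=3: ✓ (rhs at j=3)
  i=4: ✓ (rhs at j=4)
  i=5: ✓ (rhs at j=5)
  i=6: ✓ (rhs at j=6)
  i=7: ✓ (rhs at j=7)
  i=8: ✓ (rhs at j=8)
  i=9: ✗ (no rhs in [9,10])

0, 1, 2, 3, 4, 5, 6, 7, 8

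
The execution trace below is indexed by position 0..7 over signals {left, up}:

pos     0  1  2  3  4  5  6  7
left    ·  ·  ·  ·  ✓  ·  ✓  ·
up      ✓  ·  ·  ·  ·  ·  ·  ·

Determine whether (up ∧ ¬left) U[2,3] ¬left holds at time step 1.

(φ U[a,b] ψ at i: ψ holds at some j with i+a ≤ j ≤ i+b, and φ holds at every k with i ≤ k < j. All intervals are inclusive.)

Does not hold

Need some j in [3,4] with ¬left, and (up ∧ ¬left) at every k in [1,j-1].
  j=3: ¬left holds, but (up ∧ ¬left) fails at k=1 → not this j.
  j=4: ¬left false.
No j in the window works → until fails.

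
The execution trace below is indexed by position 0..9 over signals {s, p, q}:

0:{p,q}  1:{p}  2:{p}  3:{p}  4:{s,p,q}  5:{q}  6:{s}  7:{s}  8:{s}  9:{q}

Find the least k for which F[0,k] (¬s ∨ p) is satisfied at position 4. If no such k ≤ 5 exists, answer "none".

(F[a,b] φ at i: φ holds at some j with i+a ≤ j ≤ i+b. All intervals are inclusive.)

Scan j = 4,5,… for (¬s ∨ p):
  j=4: holds
First hit at j=4, so smallest k = 4-4 = 0.

0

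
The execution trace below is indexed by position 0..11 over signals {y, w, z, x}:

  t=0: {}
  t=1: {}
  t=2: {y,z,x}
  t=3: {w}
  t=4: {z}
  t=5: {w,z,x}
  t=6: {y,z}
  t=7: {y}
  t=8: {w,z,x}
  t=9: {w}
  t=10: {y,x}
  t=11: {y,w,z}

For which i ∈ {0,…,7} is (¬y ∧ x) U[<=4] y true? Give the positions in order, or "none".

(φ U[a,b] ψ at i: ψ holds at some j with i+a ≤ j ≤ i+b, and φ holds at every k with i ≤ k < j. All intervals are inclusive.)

Evaluate at each i in [0,7]:
  i=0: ✗ (lhs fails at k=0 before rhs at j=2)
  i=1: ✗ (lhs fails at k=1 before rhs at j=2)
  i=2: ✓ (rhs at j=2)
  i=3: ✗ (lhs fails at k=3 before rhs at j=6)
  i=4: ✗ (lhs fails at k=4 before rhs at j=6)
  i=5: ✓ (rhs at j=6; lhs holds on [5,5])
  i=6: ✓ (rhs at j=6)
  i=7: ✓ (rhs at j=7)

2, 5, 6, 7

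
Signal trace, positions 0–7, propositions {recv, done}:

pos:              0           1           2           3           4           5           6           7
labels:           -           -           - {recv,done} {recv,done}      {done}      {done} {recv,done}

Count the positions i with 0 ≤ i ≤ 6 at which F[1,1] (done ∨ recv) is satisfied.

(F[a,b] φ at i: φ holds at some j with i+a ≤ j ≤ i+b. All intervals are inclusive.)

Evaluate at each i in [0,6]:
  i=0: ✗ (none in [1,1])
  i=1: ✗ (none in [2,2])
  i=2: ✓ (witness j=3)
  i=3: ✓ (witness j=4)
  i=4: ✓ (witness j=5)
  i=5: ✓ (witness j=6)
  i=6: ✓ (witness j=7)
Positions where it holds: {2, 3, 4, 5, 6} → 5.

5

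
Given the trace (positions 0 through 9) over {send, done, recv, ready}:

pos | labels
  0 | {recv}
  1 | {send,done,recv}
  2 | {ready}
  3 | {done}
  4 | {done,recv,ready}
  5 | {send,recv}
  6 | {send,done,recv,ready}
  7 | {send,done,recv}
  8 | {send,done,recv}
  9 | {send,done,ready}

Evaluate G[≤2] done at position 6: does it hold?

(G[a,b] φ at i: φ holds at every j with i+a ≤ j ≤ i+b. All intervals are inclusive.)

Check done at every j in [6,8]:
  j=6: true
  j=7: true
  j=8: true
All positions satisfy it → formula holds.

Yes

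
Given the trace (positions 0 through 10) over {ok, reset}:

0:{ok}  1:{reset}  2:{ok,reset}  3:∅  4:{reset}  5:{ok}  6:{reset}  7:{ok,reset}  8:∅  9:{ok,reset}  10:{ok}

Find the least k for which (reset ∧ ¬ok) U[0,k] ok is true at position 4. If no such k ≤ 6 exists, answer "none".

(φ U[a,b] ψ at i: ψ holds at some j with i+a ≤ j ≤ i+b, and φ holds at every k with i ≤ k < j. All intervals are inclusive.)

1

Need earliest j ≥ 4 with ok, and (reset ∧ ¬ok) at every k in [4,j-1].
  j=4: rhs fails.
  j=5: rhs holds; lhs holds on [4,4]. k = 1.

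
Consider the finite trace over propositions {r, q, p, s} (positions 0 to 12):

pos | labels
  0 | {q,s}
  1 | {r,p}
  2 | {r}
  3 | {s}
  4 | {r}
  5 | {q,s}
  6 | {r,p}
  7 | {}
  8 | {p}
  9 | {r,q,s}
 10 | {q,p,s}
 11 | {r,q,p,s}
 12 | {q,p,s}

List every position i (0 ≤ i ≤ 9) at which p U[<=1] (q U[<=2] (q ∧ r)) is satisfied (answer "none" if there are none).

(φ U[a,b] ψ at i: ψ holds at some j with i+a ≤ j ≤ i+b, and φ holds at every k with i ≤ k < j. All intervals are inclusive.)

Evaluate at each i in [0,9]:
  i=0: ✗ (no rhs in [0,1])
  i=1: ✗ (no rhs in [1,2])
  i=2: ✗ (no rhs in [2,3])
  i=3: ✗ (no rhs in [3,4])
  i=4: ✗ (no rhs in [4,5])
  i=5: ✗ (no rhs in [5,6])
  i=6: ✗ (no rhs in [6,7])
  i=7: ✗ (no rhs in [7,8])
  i=8: ✓ (rhs at j=9; lhs holds on [8,8])
  i=9: ✓ (rhs at j=9)

8, 9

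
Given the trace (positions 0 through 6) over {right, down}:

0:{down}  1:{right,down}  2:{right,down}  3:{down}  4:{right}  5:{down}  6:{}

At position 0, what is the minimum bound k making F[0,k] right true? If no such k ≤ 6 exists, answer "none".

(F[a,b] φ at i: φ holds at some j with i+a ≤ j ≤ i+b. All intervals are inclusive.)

1

Scan j = 0,1,… for right:
  j=0: fails
  j=1: holds
First hit at j=1, so smallest k = 1-0 = 1.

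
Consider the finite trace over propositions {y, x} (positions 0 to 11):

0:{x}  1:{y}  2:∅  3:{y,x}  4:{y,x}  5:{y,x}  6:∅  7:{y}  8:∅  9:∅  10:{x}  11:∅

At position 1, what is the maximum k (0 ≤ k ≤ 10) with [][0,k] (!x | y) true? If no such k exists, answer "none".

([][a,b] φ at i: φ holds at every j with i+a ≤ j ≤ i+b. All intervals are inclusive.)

8

(!x | y) must hold from j=1 onward; find where it first fails.
  j=1: holds
  j=2: holds
  j=3: holds
  j=4: holds
  j=5: holds
  j=6: holds
  j=7: holds
  j=8: holds
  j=9: holds
  j=10: fails
Holds on [1,9], so largest k = 8.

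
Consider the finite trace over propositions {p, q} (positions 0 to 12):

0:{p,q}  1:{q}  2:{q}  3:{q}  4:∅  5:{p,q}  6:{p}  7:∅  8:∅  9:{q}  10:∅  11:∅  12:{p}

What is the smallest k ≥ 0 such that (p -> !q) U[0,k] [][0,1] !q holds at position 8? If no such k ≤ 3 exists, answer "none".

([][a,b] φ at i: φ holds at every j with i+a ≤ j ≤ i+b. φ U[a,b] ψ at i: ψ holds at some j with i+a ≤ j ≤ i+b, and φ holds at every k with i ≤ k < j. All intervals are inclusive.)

Need earliest j ≥ 8 with [][0,1] !q, and (p -> !q) at every k in [8,j-1].
  j=8: rhs fails.
  j=9: rhs fails.
  j=10: rhs holds; lhs holds on [8,9]. k = 2.

2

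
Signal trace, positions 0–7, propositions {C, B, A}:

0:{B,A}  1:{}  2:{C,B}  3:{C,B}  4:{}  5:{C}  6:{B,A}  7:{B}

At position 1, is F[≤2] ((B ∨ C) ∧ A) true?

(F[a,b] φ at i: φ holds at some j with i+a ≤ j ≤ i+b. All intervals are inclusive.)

No

Check ((B ∨ C) ∧ A) at each j in [1,3]:
  j=1: false
  j=2: false
  j=3: false
No position in the window satisfies it → formula fails.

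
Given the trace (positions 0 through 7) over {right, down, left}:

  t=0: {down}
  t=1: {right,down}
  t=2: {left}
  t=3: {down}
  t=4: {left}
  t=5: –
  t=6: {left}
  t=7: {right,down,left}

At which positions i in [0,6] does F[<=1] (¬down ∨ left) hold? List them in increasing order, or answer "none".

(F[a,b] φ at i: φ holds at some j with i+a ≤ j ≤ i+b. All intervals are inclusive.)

Evaluate at each i in [0,6]:
  i=0: ✗ (none in [0,1])
  i=1: ✓ (witness j=2)
  i=2: ✓ (witness j=2)
  i=3: ✓ (witness j=4)
  i=4: ✓ (witness j=4)
  i=5: ✓ (witness j=5)
  i=6: ✓ (witness j=6)

1, 2, 3, 4, 5, 6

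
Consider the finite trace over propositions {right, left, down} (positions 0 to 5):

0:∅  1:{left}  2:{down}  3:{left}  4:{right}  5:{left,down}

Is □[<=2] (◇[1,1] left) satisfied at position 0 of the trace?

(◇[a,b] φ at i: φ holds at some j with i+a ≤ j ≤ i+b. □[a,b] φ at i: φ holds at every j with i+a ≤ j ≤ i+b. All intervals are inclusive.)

No

Check ◇[1,1] left at every j in [0,2]:
  j=0: holds (witness at 1)
  j=1: fails (none in [2,2])
  j=2: holds (witness at 3)
Fails at j=1 → formula fails.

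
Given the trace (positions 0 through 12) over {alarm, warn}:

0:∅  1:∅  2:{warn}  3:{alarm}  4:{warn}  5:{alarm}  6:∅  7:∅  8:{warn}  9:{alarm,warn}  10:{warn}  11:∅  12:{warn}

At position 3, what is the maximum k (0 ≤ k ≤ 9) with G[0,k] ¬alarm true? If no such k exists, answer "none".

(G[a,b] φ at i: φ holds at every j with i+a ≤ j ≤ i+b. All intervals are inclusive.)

none

¬alarm must hold from j=3 onward; find where it first fails.
  j=3: fails → no k works.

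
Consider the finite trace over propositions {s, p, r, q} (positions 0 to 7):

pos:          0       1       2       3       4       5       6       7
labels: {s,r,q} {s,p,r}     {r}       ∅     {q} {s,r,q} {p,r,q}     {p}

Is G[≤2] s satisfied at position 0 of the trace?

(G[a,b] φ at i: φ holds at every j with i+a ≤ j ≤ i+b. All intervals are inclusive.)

Check s at every j in [0,2]:
  j=0: true
  j=1: true
  j=2: false
Fails at j=2 → formula fails.

False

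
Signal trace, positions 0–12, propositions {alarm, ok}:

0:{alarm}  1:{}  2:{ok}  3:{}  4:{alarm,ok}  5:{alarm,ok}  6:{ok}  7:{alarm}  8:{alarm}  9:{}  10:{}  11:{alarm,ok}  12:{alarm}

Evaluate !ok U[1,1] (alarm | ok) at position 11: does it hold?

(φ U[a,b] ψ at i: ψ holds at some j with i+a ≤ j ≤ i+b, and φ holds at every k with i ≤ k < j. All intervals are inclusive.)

No

Need some j in [12,12] with (alarm | ok), and !ok at every k in [11,j-1].
  j=12: (alarm | ok) holds, but !ok fails at k=11 → not this j.
No j in the window works → until fails.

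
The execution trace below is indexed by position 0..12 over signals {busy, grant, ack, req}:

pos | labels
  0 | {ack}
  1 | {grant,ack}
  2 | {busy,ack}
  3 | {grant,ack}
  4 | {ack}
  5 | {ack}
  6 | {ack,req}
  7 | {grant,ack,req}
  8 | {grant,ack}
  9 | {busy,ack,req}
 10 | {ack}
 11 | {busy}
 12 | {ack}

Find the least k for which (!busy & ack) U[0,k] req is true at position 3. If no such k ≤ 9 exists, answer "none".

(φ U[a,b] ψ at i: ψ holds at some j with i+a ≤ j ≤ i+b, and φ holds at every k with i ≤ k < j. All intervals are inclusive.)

3

Need earliest j ≥ 3 with req, and (!busy & ack) at every k in [3,j-1].
  j=3: rhs fails.
  j=4: rhs fails.
  j=5: rhs fails.
  j=6: rhs holds; lhs holds on [3,5]. k = 3.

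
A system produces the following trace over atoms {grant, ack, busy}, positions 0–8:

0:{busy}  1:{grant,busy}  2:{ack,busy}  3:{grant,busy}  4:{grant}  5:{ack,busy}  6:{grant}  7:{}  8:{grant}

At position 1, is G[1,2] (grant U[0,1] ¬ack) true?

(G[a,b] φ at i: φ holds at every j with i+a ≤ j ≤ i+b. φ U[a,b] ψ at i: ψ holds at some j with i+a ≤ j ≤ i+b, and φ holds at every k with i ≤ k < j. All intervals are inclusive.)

Check (grant U[0,1] ¬ack) at every j in [2,3]:
  j=2: fails
  j=3: holds
Fails at j=2 → formula fails.

No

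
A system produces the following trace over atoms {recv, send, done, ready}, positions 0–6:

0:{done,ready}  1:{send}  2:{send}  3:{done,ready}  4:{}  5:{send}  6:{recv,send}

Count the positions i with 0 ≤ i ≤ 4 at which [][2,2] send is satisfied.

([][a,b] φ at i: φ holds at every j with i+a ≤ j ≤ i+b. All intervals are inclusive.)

3

Evaluate at each i in [0,4]:
  i=0: ✓ (all of [2,2])
  i=1: ✗ (fails at j=3)
  i=2: ✗ (fails at j=4)
  i=3: ✓ (all of [5,5])
  i=4: ✓ (all of [6,6])
Positions where it holds: {0, 3, 4} → 3.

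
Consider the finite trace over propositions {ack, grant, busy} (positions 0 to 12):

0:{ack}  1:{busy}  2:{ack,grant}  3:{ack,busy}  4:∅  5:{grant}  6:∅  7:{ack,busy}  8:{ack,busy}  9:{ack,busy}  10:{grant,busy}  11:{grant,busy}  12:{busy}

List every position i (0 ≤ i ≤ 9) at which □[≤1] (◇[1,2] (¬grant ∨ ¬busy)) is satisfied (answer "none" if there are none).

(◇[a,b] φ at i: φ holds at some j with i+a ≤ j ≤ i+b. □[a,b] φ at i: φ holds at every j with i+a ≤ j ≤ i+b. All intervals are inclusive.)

0, 1, 2, 3, 4, 5, 6, 7

Evaluate at each i in [0,9]:
  i=0: ✓ (all of [0,1])
  i=1: ✓ (all of [1,2])
  i=2: ✓ (all of [2,3])
  i=3: ✓ (all of [3,4])
  i=4: ✓ (all of [4,5])
  i=5: ✓ (all of [5,6])
  i=6: ✓ (all of [6,7])
  i=7: ✓ (all of [7,8])
  i=8: ✗ (fails at j=9)
  i=9: ✗ (fails at j=9)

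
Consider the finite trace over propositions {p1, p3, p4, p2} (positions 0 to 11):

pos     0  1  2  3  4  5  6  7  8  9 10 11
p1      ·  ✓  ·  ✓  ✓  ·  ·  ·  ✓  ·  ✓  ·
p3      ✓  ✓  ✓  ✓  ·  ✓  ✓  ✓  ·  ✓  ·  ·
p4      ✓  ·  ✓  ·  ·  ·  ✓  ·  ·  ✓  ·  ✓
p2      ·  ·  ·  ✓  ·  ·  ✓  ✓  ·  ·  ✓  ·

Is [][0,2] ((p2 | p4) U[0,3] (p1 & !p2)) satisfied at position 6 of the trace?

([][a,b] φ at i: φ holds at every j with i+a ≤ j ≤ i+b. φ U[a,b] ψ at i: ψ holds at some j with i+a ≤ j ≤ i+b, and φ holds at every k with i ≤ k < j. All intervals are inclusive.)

Yes

Check ((p2 | p4) U[0,3] (p1 & !p2)) at every j in [6,8]:
  j=6: holds
  j=7: holds
  j=8: holds
All positions satisfy it → formula holds.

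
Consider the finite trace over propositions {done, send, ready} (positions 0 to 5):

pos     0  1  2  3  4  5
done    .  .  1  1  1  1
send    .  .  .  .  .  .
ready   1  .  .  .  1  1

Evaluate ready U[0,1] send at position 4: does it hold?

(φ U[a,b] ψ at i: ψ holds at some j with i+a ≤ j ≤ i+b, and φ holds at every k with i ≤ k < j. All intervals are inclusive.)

No

Need some j in [4,5] with send, and ready at every k in [4,j-1].
  j=4: send false.
  j=5: send false.
No j in the window works → until fails.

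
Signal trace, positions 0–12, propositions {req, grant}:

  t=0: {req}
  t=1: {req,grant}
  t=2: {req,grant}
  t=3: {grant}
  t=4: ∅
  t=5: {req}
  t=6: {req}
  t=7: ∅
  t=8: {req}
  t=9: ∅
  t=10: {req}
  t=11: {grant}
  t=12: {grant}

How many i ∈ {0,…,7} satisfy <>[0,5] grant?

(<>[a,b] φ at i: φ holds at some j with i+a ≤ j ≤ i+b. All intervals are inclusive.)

6

Evaluate at each i in [0,7]:
  i=0: ✓ (witness j=1)
  i=1: ✓ (witness j=1)
  i=2: ✓ (witness j=2)
  i=3: ✓ (witness j=3)
  i=4: ✗ (none in [4,9])
  i=5: ✗ (none in [5,10])
  i=6: ✓ (witness j=11)
  i=7: ✓ (witness j=11)
Positions where it holds: {0, 1, 2, 3, 6, 7} → 6.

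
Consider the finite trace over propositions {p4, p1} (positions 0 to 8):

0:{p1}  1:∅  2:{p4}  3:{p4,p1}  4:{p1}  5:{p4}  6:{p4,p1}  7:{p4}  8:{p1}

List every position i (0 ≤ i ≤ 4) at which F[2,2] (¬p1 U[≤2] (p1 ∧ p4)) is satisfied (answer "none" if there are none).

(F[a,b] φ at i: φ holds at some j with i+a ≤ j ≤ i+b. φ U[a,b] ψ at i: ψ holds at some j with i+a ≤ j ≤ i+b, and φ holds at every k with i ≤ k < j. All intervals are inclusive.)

Evaluate at each i in [0,4]:
  i=0: ✓ (witness j=2)
  i=1: ✓ (witness j=3)
  i=2: ✗ (none in [4,4])
  i=3: ✓ (witness j=5)
  i=4: ✓ (witness j=6)

0, 1, 3, 4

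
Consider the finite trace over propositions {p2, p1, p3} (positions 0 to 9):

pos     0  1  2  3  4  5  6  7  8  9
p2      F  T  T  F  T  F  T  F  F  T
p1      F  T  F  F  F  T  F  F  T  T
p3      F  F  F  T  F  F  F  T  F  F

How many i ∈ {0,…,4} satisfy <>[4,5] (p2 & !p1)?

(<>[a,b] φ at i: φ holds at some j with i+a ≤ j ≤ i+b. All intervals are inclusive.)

3

Evaluate at each i in [0,4]:
  i=0: ✓ (witness j=4)
  i=1: ✓ (witness j=6)
  i=2: ✓ (witness j=6)
  i=3: ✗ (none in [7,8])
  i=4: ✗ (none in [8,9])
Positions where it holds: {0, 1, 2} → 3.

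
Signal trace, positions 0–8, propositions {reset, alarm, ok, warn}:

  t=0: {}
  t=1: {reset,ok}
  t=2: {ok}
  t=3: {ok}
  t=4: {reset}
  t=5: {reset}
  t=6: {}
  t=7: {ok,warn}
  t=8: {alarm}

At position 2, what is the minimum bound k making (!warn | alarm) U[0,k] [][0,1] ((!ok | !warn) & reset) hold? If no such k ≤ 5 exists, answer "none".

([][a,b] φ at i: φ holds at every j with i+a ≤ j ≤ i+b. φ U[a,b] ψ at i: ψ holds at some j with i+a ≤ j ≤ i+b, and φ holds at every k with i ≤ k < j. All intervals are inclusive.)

Need earliest j ≥ 2 with [][0,1] ((!ok | !warn) & reset), and (!warn | alarm) at every k in [2,j-1].
  j=2: rhs fails.
  j=3: rhs fails.
  j=4: rhs holds; lhs holds on [2,3]. k = 2.

2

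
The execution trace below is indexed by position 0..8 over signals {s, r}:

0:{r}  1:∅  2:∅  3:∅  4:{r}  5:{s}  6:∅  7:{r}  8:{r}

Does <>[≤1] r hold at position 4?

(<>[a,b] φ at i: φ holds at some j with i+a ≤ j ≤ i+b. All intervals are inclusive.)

Check r at each j in [4,5]:
  j=4: true
  j=5: false
Found at j=4 → formula holds.

True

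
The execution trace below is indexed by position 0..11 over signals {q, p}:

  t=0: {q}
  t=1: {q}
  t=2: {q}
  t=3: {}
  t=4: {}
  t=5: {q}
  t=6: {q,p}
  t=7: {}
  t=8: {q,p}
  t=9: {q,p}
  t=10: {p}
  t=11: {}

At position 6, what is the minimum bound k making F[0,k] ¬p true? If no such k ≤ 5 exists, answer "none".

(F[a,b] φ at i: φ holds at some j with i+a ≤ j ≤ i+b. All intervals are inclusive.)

1

Scan j = 6,7,… for ¬p:
  j=6: fails
  j=7: holds
First hit at j=7, so smallest k = 7-6 = 1.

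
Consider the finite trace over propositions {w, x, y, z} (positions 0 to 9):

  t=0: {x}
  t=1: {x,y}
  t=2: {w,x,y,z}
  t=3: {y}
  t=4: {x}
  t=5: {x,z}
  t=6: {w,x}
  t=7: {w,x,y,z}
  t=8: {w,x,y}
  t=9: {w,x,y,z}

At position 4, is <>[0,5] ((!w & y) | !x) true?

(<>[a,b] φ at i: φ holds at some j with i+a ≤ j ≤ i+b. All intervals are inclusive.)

Check ((!w & y) | !x) at each j in [4,9]:
  j=4: false
  j=5: false
  j=6: false
  j=7: false
  j=8: false
  j=9: false
No position in the window satisfies it → formula fails.

False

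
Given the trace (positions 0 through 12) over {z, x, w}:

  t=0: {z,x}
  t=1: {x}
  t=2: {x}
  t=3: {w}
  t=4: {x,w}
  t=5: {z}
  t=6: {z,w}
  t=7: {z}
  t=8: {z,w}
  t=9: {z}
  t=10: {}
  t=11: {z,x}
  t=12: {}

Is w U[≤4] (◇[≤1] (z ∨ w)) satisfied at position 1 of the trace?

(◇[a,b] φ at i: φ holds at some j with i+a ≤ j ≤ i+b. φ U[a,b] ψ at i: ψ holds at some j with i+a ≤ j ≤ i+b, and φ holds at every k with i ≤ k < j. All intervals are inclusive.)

Need some j in [1,5] with ◇[≤1] (z ∨ w), and w at every k in [1,j-1].
  j=1: ◇[≤1] (z ∨ w) — fails (none in [1,2]).
  j=2: ◇[≤1] (z ∨ w) holds, but w fails at k=1 → not this j.
  j=3: ◇[≤1] (z ∨ w) holds, but w fails at k=1 → not this j.
  j=4: ◇[≤1] (z ∨ w) holds, but w fails at k=1 → not this j.
  j=5: ◇[≤1] (z ∨ w) holds, but w fails at k=1 → not this j.
No j in the window works → until fails.

Does not hold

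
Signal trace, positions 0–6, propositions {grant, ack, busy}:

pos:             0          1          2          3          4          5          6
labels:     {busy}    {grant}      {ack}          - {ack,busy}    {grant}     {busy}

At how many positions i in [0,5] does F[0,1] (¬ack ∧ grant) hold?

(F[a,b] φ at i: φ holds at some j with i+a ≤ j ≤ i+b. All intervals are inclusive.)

4

Evaluate at each i in [0,5]:
  i=0: ✓ (witness j=1)
  i=1: ✓ (witness j=1)
  i=2: ✗ (none in [2,3])
  i=3: ✗ (none in [3,4])
  i=4: ✓ (witness j=5)
  i=5: ✓ (witness j=5)
Positions where it holds: {0, 1, 4, 5} → 4.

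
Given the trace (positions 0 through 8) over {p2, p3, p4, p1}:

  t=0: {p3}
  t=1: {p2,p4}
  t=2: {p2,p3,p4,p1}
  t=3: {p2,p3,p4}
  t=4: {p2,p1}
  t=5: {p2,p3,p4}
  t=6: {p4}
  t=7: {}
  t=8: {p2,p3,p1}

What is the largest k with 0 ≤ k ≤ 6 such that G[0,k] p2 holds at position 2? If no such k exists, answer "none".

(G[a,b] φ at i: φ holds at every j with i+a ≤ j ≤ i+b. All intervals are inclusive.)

p2 must hold from j=2 onward; find where it first fails.
  j=2: holds
  j=3: holds
  j=4: holds
  j=5: holds
  j=6: fails
Holds on [2,5], so largest k = 3.

3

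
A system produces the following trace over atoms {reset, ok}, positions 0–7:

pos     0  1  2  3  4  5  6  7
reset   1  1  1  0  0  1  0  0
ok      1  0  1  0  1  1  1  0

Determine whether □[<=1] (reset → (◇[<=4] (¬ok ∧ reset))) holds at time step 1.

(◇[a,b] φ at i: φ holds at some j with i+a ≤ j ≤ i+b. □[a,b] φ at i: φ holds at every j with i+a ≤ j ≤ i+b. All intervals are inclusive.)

No

Check (reset → (◇[<=4] (¬ok ∧ reset))) at every j in [1,2]:
  j=1: antecedent true; consequent holds (witness at 1) → ✓
  j=2: antecedent true; consequent fails (none in [2,6]) → ✗
Fails at j=2 → formula fails.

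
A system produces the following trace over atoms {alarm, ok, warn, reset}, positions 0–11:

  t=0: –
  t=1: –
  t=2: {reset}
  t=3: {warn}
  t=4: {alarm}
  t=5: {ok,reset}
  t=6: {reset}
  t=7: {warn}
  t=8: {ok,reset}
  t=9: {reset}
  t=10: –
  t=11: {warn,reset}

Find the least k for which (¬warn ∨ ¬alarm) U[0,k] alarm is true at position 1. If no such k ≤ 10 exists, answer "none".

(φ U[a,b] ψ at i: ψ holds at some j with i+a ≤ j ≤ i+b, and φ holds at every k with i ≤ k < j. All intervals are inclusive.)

Need earliest j ≥ 1 with alarm, and (¬warn ∨ ¬alarm) at every k in [1,j-1].
  j=1: rhs fails.
  j=2: rhs fails.
  j=3: rhs fails.
  j=4: rhs holds; lhs holds on [1,3]. k = 3.

3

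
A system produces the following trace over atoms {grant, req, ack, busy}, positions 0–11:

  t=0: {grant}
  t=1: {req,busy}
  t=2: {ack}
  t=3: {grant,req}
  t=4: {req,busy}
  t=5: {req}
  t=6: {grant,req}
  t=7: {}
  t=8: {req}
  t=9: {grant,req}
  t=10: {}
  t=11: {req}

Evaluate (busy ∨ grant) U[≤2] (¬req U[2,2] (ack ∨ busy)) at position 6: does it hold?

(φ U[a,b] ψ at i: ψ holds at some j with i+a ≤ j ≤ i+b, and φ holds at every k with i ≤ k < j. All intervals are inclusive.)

Need some j in [6,8] with (¬req U[2,2] (ack ∨ busy)), and (busy ∨ grant) at every k in [6,j-1].
  j=6: (¬req U[2,2] (ack ∨ busy)) — fails.
  j=7: (¬req U[2,2] (ack ∨ busy)) — fails.
  j=8: (¬req U[2,2] (ack ∨ busy)) — fails.
No j in the window works → until fails.

No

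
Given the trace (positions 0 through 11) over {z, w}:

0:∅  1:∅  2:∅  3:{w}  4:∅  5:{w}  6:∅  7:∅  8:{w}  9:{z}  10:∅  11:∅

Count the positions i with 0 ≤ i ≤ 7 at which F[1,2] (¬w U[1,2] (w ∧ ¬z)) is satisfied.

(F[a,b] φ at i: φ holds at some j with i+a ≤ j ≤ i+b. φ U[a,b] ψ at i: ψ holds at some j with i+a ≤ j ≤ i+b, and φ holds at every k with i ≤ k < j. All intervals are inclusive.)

7

Evaluate at each i in [0,7]:
  i=0: ✓ (witness j=1)
  i=1: ✓ (witness j=2)
  i=2: ✓ (witness j=4)
  i=3: ✓ (witness j=4)
  i=4: ✓ (witness j=6)
  i=5: ✓ (witness j=6)
  i=6: ✓ (witness j=7)
  i=7: ✗ (none in [8,9])
Positions where it holds: {0, 1, 2, 3, 4, 5, 6} → 7.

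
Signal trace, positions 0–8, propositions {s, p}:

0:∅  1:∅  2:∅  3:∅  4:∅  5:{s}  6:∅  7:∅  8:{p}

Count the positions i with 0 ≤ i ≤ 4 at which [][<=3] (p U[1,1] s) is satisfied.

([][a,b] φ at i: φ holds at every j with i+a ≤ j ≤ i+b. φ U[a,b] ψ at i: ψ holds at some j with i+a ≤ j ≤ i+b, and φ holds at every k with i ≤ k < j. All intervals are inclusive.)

0

Evaluate at each i in [0,4]:
  i=0: ✗ (fails at j=0)
  i=1: ✗ (fails at j=1)
  i=2: ✗ (fails at j=2)
  i=3: ✗ (fails at j=3)
  i=4: ✗ (fails at j=4)
Positions where it holds: {} → 0.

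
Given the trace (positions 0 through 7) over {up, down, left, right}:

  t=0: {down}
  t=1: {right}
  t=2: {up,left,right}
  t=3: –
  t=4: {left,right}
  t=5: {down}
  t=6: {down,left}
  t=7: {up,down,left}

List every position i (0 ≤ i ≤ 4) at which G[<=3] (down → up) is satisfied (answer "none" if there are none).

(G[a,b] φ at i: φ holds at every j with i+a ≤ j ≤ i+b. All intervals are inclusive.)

1

Evaluate at each i in [0,4]:
  i=0: ✗ (fails at j=0)
  i=1: ✓ (all of [1,4])
  i=2: ✗ (fails at j=5)
  i=3: ✗ (fails at j=5)
  i=4: ✗ (fails at j=5)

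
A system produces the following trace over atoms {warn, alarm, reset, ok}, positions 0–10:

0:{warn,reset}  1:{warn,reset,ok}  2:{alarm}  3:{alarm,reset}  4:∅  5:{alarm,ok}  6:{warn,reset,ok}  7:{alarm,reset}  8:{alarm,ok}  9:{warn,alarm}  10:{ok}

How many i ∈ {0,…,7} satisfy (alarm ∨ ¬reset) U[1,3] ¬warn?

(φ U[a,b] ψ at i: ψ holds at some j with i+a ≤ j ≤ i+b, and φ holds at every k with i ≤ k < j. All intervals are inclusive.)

Evaluate at each i in [0,7]:
  i=0: ✗ (lhs fails at k=0 before rhs at j=2)
  i=1: ✗ (lhs fails at k=1 before rhs at j=2)
  i=2: ✓ (rhs at j=3; lhs holds on [2,2])
  i=3: ✓ (rhs at j=4; lhs holds on [3,3])
  i=4: ✓ (rhs at j=5; lhs holds on [4,4])
  i=5: ✗ (lhs fails at k=6 before rhs at j=7)
  i=6: ✗ (lhs fails at k=6 before rhs at j=7)
  i=7: ✓ (rhs at j=8; lhs holds on [7,7])
Positions where it holds: {2, 3, 4, 7} → 4.

4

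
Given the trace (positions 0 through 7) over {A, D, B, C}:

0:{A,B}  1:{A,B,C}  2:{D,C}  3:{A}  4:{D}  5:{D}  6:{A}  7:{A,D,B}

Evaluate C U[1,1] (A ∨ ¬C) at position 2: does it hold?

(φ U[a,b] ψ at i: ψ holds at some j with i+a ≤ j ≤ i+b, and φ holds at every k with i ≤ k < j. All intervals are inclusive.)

Need some j in [3,3] with (A ∨ ¬C), and C at every k in [2,j-1].
  j=3: (A ∨ ¬C) holds; C holds at every k in [2,2] → satisfied.

Yes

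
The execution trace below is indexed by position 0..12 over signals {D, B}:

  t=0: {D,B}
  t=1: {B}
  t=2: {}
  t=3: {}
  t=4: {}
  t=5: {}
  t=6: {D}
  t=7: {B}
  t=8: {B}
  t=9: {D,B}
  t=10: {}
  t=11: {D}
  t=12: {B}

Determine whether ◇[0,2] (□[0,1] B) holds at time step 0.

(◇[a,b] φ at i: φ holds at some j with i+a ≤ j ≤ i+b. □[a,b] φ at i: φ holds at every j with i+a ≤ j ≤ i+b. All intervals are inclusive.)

True

Check □[0,1] B at each j in [0,2]:
  j=0: holds on [0,1]
  j=1: fails at 2
  j=2: fails at 2
Found at j=0 → formula holds.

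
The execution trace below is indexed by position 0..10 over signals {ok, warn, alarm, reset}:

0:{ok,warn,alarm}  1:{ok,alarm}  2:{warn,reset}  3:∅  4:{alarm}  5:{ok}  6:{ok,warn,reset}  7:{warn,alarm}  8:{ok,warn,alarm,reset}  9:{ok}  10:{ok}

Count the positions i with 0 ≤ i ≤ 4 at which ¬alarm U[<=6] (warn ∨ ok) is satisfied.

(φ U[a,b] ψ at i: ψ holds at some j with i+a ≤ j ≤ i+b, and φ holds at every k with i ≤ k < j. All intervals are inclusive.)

3

Evaluate at each i in [0,4]:
  i=0: ✓ (rhs at j=0)
  i=1: ✓ (rhs at j=1)
  i=2: ✓ (rhs at j=2)
  i=3: ✗ (lhs fails at k=4 before rhs at j=5)
  i=4: ✗ (lhs fails at k=4 before rhs at j=5)
Positions where it holds: {0, 1, 2} → 3.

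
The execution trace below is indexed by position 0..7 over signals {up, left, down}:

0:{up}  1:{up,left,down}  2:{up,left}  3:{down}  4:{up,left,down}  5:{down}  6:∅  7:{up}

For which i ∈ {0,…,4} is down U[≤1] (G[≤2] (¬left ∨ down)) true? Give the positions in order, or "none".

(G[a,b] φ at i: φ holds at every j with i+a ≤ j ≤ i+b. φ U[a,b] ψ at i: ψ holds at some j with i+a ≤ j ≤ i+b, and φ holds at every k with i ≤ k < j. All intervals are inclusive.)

Evaluate at each i in [0,4]:
  i=0: ✗ (no rhs in [0,1])
  i=1: ✗ (no rhs in [1,2])
  i=2: ✗ (lhs fails at k=2 before rhs at j=3)
  i=3: ✓ (rhs at j=3)
  i=4: ✓ (rhs at j=4)

3, 4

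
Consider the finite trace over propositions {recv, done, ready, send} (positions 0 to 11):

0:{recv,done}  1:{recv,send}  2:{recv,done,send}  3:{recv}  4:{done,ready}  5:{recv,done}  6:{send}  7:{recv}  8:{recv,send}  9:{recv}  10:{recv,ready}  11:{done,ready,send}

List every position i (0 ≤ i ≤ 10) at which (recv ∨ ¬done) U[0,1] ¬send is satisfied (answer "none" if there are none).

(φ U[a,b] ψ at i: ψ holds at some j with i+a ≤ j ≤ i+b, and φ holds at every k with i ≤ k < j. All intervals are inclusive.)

0, 2, 3, 4, 5, 6, 7, 8, 9, 10

Evaluate at each i in [0,10]:
  i=0: ✓ (rhs at j=0)
  i=1: ✗ (no rhs in [1,2])
  i=2: ✓ (rhs at j=3; lhs holds on [2,2])
  i=3: ✓ (rhs at j=3)
  i=4: ✓ (rhs at j=4)
  i=5: ✓ (rhs at j=5)
  i=6: ✓ (rhs at j=7; lhs holds on [6,6])
  i=7: ✓ (rhs at j=7)
  i=8: ✓ (rhs at j=9; lhs holds on [8,8])
  i=9: ✓ (rhs at j=9)
  i=10: ✓ (rhs at j=10)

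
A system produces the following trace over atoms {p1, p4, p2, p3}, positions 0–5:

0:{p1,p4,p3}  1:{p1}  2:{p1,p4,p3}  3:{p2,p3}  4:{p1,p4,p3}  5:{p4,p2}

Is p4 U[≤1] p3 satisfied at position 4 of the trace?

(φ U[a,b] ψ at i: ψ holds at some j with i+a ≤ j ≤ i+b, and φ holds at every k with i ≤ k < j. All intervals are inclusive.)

Holds

Need some j in [4,5] with p3, and p4 at every k in [4,j-1].
  j=4: p3 holds; no prefix to check → satisfied.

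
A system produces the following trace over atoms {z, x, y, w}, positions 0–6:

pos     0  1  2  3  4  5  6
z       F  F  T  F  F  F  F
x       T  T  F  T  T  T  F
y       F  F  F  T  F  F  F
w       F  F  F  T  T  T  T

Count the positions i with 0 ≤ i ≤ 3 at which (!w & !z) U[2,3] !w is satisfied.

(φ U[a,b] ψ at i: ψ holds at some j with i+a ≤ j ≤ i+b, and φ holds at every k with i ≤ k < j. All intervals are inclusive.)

1

Evaluate at each i in [0,3]:
  i=0: ✓ (rhs at j=2; lhs holds on [0,1])
  i=1: ✗ (no rhs in [3,4])
  i=2: ✗ (no rhs in [4,5])
  i=3: ✗ (no rhs in [5,6])
Positions where it holds: {0} → 1.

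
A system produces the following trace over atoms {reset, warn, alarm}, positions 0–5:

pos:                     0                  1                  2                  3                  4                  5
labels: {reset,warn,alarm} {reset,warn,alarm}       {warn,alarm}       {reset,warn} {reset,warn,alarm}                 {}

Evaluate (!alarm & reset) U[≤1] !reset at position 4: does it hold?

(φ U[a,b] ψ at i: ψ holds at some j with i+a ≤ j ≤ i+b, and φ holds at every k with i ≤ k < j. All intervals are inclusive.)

Does not hold

Need some j in [4,5] with !reset, and (!alarm & reset) at every k in [4,j-1].
  j=4: !reset false.
  j=5: !reset holds, but (!alarm & reset) fails at k=4 → not this j.
No j in the window works → until fails.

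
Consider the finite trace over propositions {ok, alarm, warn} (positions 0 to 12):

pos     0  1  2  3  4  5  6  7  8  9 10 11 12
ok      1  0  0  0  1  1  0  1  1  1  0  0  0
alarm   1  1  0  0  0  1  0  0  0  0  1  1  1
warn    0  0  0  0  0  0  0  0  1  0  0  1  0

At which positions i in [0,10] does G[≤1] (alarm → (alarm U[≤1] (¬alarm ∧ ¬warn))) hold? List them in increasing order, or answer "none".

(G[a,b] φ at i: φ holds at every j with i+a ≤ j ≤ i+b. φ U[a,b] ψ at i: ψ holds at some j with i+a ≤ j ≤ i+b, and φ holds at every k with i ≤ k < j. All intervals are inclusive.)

Evaluate at each i in [0,10]:
  i=0: ✗ (fails at j=0)
  i=1: ✓ (all of [1,2])
  i=2: ✓ (all of [2,3])
  i=3: ✓ (all of [3,4])
  i=4: ✓ (all of [4,5])
  i=5: ✓ (all of [5,6])
  i=6: ✓ (all of [6,7])
  i=7: ✓ (all of [7,8])
  i=8: ✓ (all of [8,9])
  i=9: ✗ (fails at j=10)
  i=10: ✗ (fails at j=10)

1, 2, 3, 4, 5, 6, 7, 8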